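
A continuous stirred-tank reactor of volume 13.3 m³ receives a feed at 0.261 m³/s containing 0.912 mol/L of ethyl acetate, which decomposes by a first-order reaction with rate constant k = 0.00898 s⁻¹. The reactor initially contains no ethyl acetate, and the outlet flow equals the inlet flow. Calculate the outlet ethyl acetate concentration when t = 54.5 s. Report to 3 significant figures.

0.494 mol/L

Accumulation = in − out − consumed: V dC/dt = Q C_in − Q C − k V C.
dC/dt = (Q/V) C_in − (Q/V + k) C; effective rate a = Q/V + k = 0.019624 + 0.00898 = 0.028604 s⁻¹.
C_ss = Q C_in/(Q + kV) = 0.62569 mol/L; C(t) = C_ss + (C₀ − C_ss) e^(−a t).
C(54.5) = 0.62569 + (-0.62569)·e^(−0.028604·54.5) = 0.62569 + (-0.62569)·0.21036 = 0.49406 mol/L.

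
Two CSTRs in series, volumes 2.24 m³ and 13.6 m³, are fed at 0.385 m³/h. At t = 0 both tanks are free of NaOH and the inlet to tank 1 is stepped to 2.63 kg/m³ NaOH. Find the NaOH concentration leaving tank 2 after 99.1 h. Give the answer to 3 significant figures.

2.44 kg/m³

Species balance on tank i: dCᵢ/dt = (Cᵢ₋₁ − Cᵢ)/τᵢ with τᵢ = Vᵢ/Q.
τ₁ = 2.24/0.385 = 5.8182 h; τ₂ = 13.6/0.385 = 35.325 h.
Tank 1: C₁ = C_in(1 − e^(−t/τ₁)). Tank 2 (τ₁ ≠ τ₂): C₂ = C_in[1 − (τ₁ e^(−t/τ₁) − τ₂ e^(−t/τ₂))/(τ₁ − τ₂)].
At t = 99.1: e^(−t/τ₁) = 4.0063e-08, e^(−t/τ₂) = 0.060482.
C₂ = 2.63·[1 − (5.8182·4.0063e-08 − 35.325·0.060482)/(-29.506)] = 2.63·0.92759 = 2.4396 kg/m³.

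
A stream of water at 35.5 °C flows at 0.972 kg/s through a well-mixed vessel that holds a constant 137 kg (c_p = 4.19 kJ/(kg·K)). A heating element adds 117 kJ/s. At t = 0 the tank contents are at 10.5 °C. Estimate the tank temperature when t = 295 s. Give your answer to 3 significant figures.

57.6 °C

Unsteady energy balance on the tank contents: M c_p dT/dt = ṁ c_p (T_in − T) + 117.
Rearrange: dT/dt = (T_ss − T)/τ with τ = M/ṁ = 140.95 s and T_ss = T_in + Q̇/(ṁ c_p) = 64.228 °C.
Integrating: T(t) = T_ss + (T₀ − T_ss) e^(−t/τ).
T(295) = 64.228 + (-53.728)·e^(−295/140.95) = 64.228 + (-53.728)·0.12332 = 57.602 °C.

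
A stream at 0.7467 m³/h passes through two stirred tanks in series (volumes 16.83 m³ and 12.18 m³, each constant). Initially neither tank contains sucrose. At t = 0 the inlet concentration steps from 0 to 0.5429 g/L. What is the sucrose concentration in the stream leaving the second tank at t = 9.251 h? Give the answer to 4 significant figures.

0.04595 g/L

Time constants: τᵢ = Vᵢ/Q for each well-mixed tank.
τ₁ = 16.83/0.7467 = 22.5392 h; τ₂ = 12.18/0.7467 = 16.3118 h.
Solving the cascade with C₁(0)=C₂(0)=0 gives C₂(t) = C_in[1 − (τ₁ e^(−t/τ₁) − τ₂ e^(−t/τ₂))/(τ₁ − τ₂)].
At t = 9.251: e^(−t/τ₁) = 0.663358, e^(−t/τ₂) = 0.567147.
C₂ = 0.5429·[1 − (22.5392·0.663358 − 16.3118·0.567147)/(6.22740)] = 0.5429·0.0846330 = 0.0459472 g/L.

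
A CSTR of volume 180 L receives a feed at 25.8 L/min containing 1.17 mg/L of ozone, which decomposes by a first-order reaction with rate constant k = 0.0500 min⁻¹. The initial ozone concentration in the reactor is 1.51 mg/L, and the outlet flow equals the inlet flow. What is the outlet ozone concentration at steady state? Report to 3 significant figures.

Species balance: V dC/dt = Q C_in − Q C − k V C.
At steady state: 0 = Q C_in − (Q + kV) C_ss, so C_ss = Q C_in/(Q + kV).
C_ss = 25.8·1.17/(25.8 + 0.0500·180) = 30.186/34.800 = 0.86741 mg/L.

0.867 mg/L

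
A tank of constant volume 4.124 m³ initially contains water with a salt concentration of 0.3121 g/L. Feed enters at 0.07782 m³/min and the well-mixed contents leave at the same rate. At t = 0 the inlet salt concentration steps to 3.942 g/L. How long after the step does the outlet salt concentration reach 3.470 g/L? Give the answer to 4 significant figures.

Mass balance on the solute (V constant): V dC/dt = Q(C_in − C), so τ = V/Q = 52.9941 min.
C(t) = C_in + (C₀ − C_in) e^(−t/τ). Set C = 3.470 and solve for t:
e^(−t/τ) = (C − C_in)/(C₀ − C_in) = (3.470 − 3.942)/(0.3121 − 3.942) = 0.130031
t = −τ ln(…) = 52.9941 × 2.03998 = 108.107 min.

108.1 min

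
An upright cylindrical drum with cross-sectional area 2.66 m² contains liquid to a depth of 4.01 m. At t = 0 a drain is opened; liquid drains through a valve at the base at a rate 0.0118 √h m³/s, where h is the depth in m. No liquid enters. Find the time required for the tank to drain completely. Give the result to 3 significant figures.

903 s

Volume balance on the tank: A dh/dt = −0.0118 √h.
Separate and integrate: 2(√h − √h₀) = −(0.0118/A) t.
Tank is empty when √h = 0: t_empty = 2A√h₀/0.0118.
t_empty = 2·2.66·√4.01/0.0118 = 5.3200·2.0025/0.0118 = 902.82 s.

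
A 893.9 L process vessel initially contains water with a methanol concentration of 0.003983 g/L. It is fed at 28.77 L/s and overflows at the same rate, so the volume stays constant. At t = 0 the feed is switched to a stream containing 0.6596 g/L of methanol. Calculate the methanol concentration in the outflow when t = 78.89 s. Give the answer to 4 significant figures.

0.6078 g/L

Accumulation = in − out for the solute gives V dC/dt = Q(C_in − C).
So dC/dt = (C_in − C)/τ with τ = V/Q = 893.9/28.77 = 31.0706 s.
Integrating: C(t) = C_in + (C₀ − C_in) e^(−t/τ).
C(78.89) = 0.6596 + (0.003983 − 0.6596)·e^(−78.89/31.0706) = 0.6596 + (-0.655617)·0.0789406 = 0.607845 g/L.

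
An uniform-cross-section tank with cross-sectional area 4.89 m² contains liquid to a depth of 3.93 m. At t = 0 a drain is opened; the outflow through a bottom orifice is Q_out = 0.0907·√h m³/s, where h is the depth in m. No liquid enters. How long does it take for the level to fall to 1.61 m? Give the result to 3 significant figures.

76.9 s

Accumulation of liquid (constant cross-section A): A dh/dt = −0.0907 √h.
Separate and integrate: 2(√h − √h₀) = −(0.0907/A) t.
t = 2A(√h₀ − √h)/0.0907 = 2·4.89·(√3.93 − √1.61)/0.0907
  = 9.7800 × (1.9824 − 1.2689) / 0.0907 = 76.942 s.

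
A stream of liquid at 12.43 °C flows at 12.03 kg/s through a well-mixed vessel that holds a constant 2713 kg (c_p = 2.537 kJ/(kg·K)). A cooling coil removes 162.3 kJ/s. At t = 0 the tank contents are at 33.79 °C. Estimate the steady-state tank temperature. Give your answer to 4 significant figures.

Heat balance on the well-mixed liquid: M c_p dT/dt = ṁ c_p (T_in − T) − 162.3.
At steady state dT/dt = 0 ⇒ T_ss = T_in − Q̇/(ṁ c_p) = 12.43 − 162.3/(12.03·2.537) = 7.11219 °C.

7.112 °C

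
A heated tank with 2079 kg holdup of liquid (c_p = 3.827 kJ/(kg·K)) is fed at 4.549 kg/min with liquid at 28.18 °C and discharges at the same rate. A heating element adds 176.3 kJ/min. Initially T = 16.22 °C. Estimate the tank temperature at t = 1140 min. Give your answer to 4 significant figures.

36.48 °C

M c_p dT/dt = ṁ c_p (T_in − T) + Q̇.
τ = M/ṁ = 457.024 min; T_ss = T_in + Q̇/(ṁ c_p) = 28.18 + 176.3/(4.549·3.827) = 38.3069 °C.
This is linear first-order; T(t) = T_ss + (T₀ − T_ss) e^(−t/τ).
T(1140) = 38.3069 + (-22.0869)·e^(−1140/457.024) = 38.3069 + (-22.0869)·0.0825459 = 36.4837 °C.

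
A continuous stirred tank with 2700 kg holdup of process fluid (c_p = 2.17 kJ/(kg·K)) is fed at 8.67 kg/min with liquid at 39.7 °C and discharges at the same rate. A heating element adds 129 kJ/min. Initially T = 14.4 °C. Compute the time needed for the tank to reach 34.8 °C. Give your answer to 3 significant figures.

Heat balance on the well-mixed liquid: M c_p dT/dt = ṁ c_p (T_in − T) + 129.
τ = M/ṁ = 311.42 min; T_ss = T_in + Q̇/(ṁ c_p) = 46.557 °C.
T(t) = T_ss + (T₀ − T_ss) e^(−t/τ). Set T = 34.8:
e^(−t/τ) = (34.8 − 46.557)/(14.4 − 46.557) = 0.36561
t = −311.42 · ln(0.36561) = 313.35 min.

313 min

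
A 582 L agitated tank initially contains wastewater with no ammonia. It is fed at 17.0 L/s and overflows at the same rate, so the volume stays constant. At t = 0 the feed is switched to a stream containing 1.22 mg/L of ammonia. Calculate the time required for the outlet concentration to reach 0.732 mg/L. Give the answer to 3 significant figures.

Species balance: V dC/dt = Q(C_in − C) ⇒ τ = V/Q = 34.235 s.
C(t) = C_in + (C₀ − C_in) e^(−t/τ). Set C = 0.732 and solve for t:
e^(−t/τ) = (C − C_in)/(C₀ − C_in) = (0.732 − 1.22)/(0 − 1.22) = 0.40000
t = −τ ln(…) = 34.235 × 0.91629 = 31.369 s.

31.4 s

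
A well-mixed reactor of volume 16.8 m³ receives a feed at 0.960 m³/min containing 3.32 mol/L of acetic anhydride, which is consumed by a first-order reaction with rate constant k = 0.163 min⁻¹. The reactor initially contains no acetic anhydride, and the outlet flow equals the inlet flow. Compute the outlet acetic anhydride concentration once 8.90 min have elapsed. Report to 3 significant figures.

0.740 mol/L

Species balance: V dC/dt = Q C_in − Q C − k V C.
This is linear with rate a = Q/V + k = 0.22014 min⁻¹.
C_ss = Q C_in/(Q + kV) = 0.86178 mol/L; C(t) = C_ss + (C₀ − C_ss) e^(−a t).
C(8.90) = 0.86178 + (-0.86178)·e^(−0.22014·8.90) = 0.86178 + (-0.86178)·0.14096 = 0.74030 mol/L.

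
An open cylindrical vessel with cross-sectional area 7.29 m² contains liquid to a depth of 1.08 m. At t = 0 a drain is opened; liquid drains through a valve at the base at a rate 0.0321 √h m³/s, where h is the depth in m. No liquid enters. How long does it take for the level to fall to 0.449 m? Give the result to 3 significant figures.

168 s

A dh/dt = −Q_out = −0.0321 √h.
∫ h^(−1/2) dh = −(0.0321/A) ∫ dt, giving 2√h = 2√h₀ − (0.0321/A) t.
t = 2A(√h₀ − √h)/0.0321 = 2·7.29·(√1.08 − √0.449)/0.0321
  = 14.580 × (1.0392 − 0.67007) / 0.0321 = 167.67 s.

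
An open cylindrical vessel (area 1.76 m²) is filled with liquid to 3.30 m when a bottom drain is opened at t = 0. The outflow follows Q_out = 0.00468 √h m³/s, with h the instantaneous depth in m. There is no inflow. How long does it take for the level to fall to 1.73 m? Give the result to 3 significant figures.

377 s

Volume balance on the tank: A dh/dt = −0.00468 √h.
This is separable: 2 d(√h)/dt = −0.00468/A, so √h = √h₀ − (0.00468/(2A)) t.
t = 2A(√h₀ − √h)/0.00468 = 2·1.76·(√3.30 − √1.73)/0.00468
  = 3.5200 × (1.8166 − 1.3153) / 0.00468 = 377.04 s.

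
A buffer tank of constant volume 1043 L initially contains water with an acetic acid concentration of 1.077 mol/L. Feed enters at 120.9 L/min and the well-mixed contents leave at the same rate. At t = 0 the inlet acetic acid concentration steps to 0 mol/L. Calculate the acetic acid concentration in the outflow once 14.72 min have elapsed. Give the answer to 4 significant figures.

0.1955 mol/L

Unsteady species balance (constant V, well mixed): V dC/dt = Q(C_in − C).
So dC/dt = (C_in − C)/τ with τ = V/Q = 1043/120.9 = 8.62696 min.
Integrating: C(t) = C_in + (C₀ − C_in) e^(−t/τ).
C(14.72) = 0 + (1.077 − 0)·e^(−14.72/8.62696) = 0 + (1.07700)·0.181540 = 0.195519 mol/L.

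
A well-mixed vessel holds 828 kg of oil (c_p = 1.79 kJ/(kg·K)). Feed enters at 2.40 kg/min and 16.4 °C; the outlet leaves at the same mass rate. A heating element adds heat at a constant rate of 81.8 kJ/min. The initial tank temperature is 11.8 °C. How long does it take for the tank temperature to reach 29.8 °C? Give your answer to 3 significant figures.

M c_p dT/dt = ṁ c_p (T_in − T) + Q̇.
τ = M/ṁ = 345.00 min; T_ss = T_in + Q̇/(ṁ c_p) = 35.441 °C.
T(t) = T_ss + (T₀ − T_ss) e^(−t/τ). Set T = 29.8:
e^(−t/τ) = (29.8 − 35.441)/(11.8 − 35.441) = 0.23861
t = −345.00 · ln(0.23861) = 494.36 min.

494 min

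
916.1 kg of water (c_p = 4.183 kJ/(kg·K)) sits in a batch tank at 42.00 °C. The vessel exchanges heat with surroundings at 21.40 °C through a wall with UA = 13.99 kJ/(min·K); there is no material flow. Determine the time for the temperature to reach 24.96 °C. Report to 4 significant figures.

M c_p dT/dt = −UA(T − T_amb).
τ = M c_p/UA = 273.913 min; T_ss = T_amb = 21.4000 °C.
T(t) = T_ss + (T₀ − T_ss)e^(−t/τ); set T = 24.96:
t = −τ ln[(T − T_ss)/(T₀ − T_ss)] = −273.913 · ln(0.172816) = 480.863 min.

480.9 min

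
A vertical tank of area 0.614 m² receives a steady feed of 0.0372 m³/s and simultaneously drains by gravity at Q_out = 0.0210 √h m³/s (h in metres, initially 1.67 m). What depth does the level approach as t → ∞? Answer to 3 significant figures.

Level balance: A dh/dt = 0.0372 − 0.0210 √h. Setting dh/dt = 0:
Q_in = 0.0210 √h_ss ⇒ √h_ss = 0.0372/0.0210 = 1.7714.
h_ss = 1.7714² = 3.1380 m. (Since h₀ = 1.67 m < h_ss, the level will rise toward this value.)

3.14 m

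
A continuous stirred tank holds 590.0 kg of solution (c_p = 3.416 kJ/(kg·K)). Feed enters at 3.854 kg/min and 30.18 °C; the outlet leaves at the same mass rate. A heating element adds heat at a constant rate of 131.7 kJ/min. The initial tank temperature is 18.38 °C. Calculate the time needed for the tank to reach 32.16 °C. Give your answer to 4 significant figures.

Energy balance: M c_p dT/dt = ṁ c_p (T_in − T) + 131.7.
τ = M/ṁ = 153.088 min; T_ss = T_in + Q̇/(ṁ c_p) = 40.1836 °C.
T(t) = T_ss + (T₀ − T_ss) e^(−t/τ). Set T = 32.16:
e^(−t/τ) = (32.16 − 40.1836)/(18.38 − 40.1836) = 0.367994
t = −153.088 · ln(0.367994) = 153.040 min.

153.0 min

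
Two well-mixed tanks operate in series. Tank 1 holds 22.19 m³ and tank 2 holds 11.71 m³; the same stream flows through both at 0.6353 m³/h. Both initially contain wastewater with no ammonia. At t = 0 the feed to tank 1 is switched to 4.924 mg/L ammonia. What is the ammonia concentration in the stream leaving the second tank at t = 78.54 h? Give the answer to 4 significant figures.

3.901 mg/L

Each tank obeys Vᵢ dCᵢ/dt = Q(Cᵢ₋₁ − Cᵢ), so τᵢ = Vᵢ/Q.
τ₁ = 22.19/0.6353 = 34.9284 h; τ₂ = 11.71/0.6353 = 18.4322 h.
Tank 1: C₁ = C_in(1 − e^(−t/τ₁)). Tank 2 (τ₁ ≠ τ₂): C₂ = C_in[1 − (τ₁ e^(−t/τ₁) − τ₂ e^(−t/τ₂))/(τ₁ − τ₂)].
At t = 78.54: e^(−t/τ₁) = 0.105547, e^(−t/τ₂) = 0.0141080.
C₂ = 4.924·[1 − (34.9284·0.105547 − 18.4322·0.0141080)/(16.4961)] = 4.924·0.792283 = 3.90120 mg/L.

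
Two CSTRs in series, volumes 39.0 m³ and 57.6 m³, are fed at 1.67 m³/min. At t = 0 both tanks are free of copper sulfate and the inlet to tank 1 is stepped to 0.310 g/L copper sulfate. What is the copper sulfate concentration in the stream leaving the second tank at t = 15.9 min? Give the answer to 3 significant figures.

Time constants: τᵢ = Vᵢ/Q for each well-mixed tank.
τ₁ = 39.0/1.67 = 23.353 min; τ₂ = 57.6/1.67 = 34.491 min.
Solving the cascade with C₁(0)=C₂(0)=0 gives C₂(t) = C_in[1 − (τ₁ e^(−t/τ₁) − τ₂ e^(−t/τ₂))/(τ₁ − τ₂)].
At t = 15.9: e^(−t/τ₁) = 0.50619, e^(−t/τ₂) = 0.63066.
C₂ = 0.310·[1 − (23.353·0.50619 − 34.491·0.63066)/(-11.138)] = 0.310·0.10835 = 0.033590 g/L.

0.0336 g/L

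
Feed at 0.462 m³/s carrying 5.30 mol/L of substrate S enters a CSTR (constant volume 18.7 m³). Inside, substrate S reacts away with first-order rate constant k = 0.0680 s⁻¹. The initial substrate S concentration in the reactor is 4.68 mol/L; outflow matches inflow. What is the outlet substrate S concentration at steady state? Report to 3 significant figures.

Species balance: V dC/dt = Q C_in − Q C − k V C.
Steady state (dC/dt = 0): C_ss = Q C_in/(Q + kV) = C_in/(1 + kV/Q).
C_ss = 0.462·5.30/(0.462 + 0.0680·18.7) = 2.4486/1.7336 = 1.4124 mol/L.

1.41 mol/L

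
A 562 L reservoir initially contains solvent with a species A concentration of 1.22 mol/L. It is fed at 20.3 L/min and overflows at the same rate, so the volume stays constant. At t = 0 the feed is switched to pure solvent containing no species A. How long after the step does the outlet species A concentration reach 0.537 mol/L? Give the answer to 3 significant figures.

22.7 min

Unsteady species balance (constant V, well mixed): V dC/dt = Q(C_in − C), so τ = V/Q = 27.685 min.
C(t) = C_in + (C₀ − C_in) e^(−t/τ). Set C = 0.537 and solve for t:
e^(−t/τ) = (C − C_in)/(C₀ − C_in) = (0.537 − 0)/(1.22 − 0) = 0.44016
t = −τ ln(…) = 27.685 × 0.82061 = 22.718 min.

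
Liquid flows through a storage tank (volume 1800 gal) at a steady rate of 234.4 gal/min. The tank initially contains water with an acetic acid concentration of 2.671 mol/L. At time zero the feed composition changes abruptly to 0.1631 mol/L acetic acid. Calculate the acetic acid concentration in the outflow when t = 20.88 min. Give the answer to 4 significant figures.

0.3285 mol/L

Transient balance on the dissolved component: V dC/dt = Q(C_in − C).
Rewrite as dC/dt + C/τ = C_in/τ, τ = V/Q = 7.67918 min.
Integrating: C(t) = C_in + (C₀ − C_in) e^(−t/τ).
C(20.88) = 0.1631 + (2.671 − 0.1631)·e^(−20.88/7.67918) = 0.1631 + (2.50790)·0.0659380 = 0.328466 mol/L.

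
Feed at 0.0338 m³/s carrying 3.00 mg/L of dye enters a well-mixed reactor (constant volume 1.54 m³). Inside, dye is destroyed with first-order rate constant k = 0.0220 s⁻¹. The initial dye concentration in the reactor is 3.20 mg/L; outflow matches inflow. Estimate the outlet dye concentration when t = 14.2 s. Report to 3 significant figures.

V dC/dt = Q(C_in − C) − k V C.
This is linear with rate a = Q/V + k = 0.043948 s⁻¹.
C_ss = Q C_in/(Q + kV) = 1.4982 mg/L; C(t) = C_ss + (C₀ − C_ss) e^(−a t).
C(14.2) = 1.4982 + (1.7018)·e^(−0.043948·14.2) = 1.4982 + (1.7018)·0.53576 = 2.4100 mg/L.

2.41 mg/L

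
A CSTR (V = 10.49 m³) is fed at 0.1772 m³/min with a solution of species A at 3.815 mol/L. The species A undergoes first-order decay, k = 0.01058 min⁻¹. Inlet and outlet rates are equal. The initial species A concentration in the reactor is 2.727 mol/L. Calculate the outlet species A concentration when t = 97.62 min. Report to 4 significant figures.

2.372 mol/L

Accumulation = in − out − consumed: V dC/dt = Q C_in − Q C − k V C.
This is linear with rate a = Q/V + k = 0.0274723 min⁻¹.
C_ss = Q C_in/(Q + kV) = 2.34578 mol/L; C(t) = C_ss + (C₀ − C_ss) e^(−a t).
C(97.62) = 2.34578 + (0.381216)·e^(−0.0274723·97.62) = 2.34578 + (0.381216)·0.0684369 = 2.37187 mol/L.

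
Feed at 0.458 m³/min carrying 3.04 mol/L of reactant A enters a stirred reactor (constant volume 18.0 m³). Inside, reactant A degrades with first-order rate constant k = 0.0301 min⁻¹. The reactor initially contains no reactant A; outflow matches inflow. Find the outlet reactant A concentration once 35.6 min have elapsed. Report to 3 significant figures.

1.20 mol/L

V dC/dt = Q(C_in − C) − k V C.
dC/dt = (Q/V) C_in − (Q/V + k) C; effective rate a = Q/V + k = 0.025444 + 0.0301 = 0.055544 min⁻¹.
C_ss = Q C_in/(Q + kV) = 1.3926 mol/L; C(t) = C_ss + (C₀ − C_ss) e^(−a t).
C(35.6) = 1.3926 + (-1.3926)·e^(−0.055544·35.6) = 1.3926 + (-1.3926)·0.13843 = 1.1998 mol/L.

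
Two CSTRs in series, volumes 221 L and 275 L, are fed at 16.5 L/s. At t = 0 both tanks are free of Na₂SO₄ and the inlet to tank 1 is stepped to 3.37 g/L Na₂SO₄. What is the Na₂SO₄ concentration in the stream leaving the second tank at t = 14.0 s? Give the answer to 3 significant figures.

0.810 g/L

Each tank obeys Vᵢ dCᵢ/dt = Q(Cᵢ₋₁ − Cᵢ), so τᵢ = Vᵢ/Q.
τ₁ = 221/16.5 = 13.394 s; τ₂ = 275/16.5 = 16.667 s.
Tank 1: C₁ = C_in(1 − e^(−t/τ₁)). Tank 2 (τ₁ ≠ τ₂): C₂ = C_in[1 − (τ₁ e^(−t/τ₁) − τ₂ e^(−t/τ₂))/(τ₁ − τ₂)].
At t = 14.0: e^(−t/τ₁) = 0.35160, e^(−t/τ₂) = 0.43171.
C₂ = 3.37·[1 − (13.394·0.35160 − 16.667·0.43171)/(-3.2727)] = 3.37·0.24045 = 0.81031 g/L.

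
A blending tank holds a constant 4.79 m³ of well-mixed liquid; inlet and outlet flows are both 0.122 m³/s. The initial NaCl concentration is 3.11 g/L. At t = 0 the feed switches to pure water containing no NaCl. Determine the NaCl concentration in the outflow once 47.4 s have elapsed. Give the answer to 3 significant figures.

0.930 g/L

Transient balance on the dissolved component: V dC/dt = Q(C_in − C).
Time constant τ = V/Q = 4.79/0.122 = 39.262 s.
C approaches C_in exponentially: C(t) = C_in + (C₀ − C_in) e^(−t/τ).
C(47.4) = 0 + (3.11 − 0)·e^(−47.4/39.262) = 0 + (3.1100)·0.29901 = 0.92993 g/L.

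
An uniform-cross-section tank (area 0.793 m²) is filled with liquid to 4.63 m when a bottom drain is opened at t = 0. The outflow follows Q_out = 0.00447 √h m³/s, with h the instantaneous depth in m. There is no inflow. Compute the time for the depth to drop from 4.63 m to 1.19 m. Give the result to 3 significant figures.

A dh/dt = −Q_out = −0.00447 √h.
Separate and integrate: 2(√h − √h₀) = −(0.00447/A) t.
t = 2A(√h₀ − √h)/0.00447 = 2·0.793·(√4.63 − √1.19)/0.00447
  = 1.5860 × (2.1517 − 1.0909) / 0.00447 = 376.41 s.

376 s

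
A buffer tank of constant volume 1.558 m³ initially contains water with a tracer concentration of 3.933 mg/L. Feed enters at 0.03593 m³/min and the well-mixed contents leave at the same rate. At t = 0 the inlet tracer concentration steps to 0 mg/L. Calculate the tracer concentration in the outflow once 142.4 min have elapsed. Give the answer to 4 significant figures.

Unsteady species balance (constant V, well mixed): V dC/dt = Q(C_in − C).
So dC/dt = (C_in − C)/τ with τ = V/Q = 1.558/0.03593 = 43.3621 min.
Solution: C(t) = C_in + (C₀ − C_in) e^(−t/τ).
C(142.4) = 0 + (3.933 − 0)·e^(−142.4/43.3621) = 0 + (3.93300)·0.0374790 = 0.147405 mg/L.

0.1474 mg/L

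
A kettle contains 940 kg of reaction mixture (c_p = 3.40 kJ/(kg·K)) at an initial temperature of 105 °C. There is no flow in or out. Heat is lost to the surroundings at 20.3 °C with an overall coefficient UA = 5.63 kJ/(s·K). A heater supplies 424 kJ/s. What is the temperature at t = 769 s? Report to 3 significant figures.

98.0 °C

Lumped-capacitance energy balance: M c_p dT/dt = UA(T_amb − T) + Q̇.
dT/dt = (T_ss − T)/τ with T_ss = T_amb + Q̇/UA = 20.3 + 424/5.63 = 95.611 °C, τ = M c_p/UA = 940·3.40/5.63 = 567.67 s.
Integrating: T(t) = T_ss + (T₀ − T_ss) e^(−t/τ).
T(769) = 95.611 + (9.3892)·0.25804 = 98.034 °C.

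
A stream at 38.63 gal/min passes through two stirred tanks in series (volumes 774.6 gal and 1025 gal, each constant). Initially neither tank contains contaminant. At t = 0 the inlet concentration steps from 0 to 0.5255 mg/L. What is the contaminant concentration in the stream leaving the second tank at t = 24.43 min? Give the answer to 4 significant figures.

0.1496 mg/L

Each tank obeys Vᵢ dCᵢ/dt = Q(Cᵢ₋₁ − Cᵢ), so τᵢ = Vᵢ/Q.
τ₁ = 774.6/38.63 = 20.0518 min; τ₂ = 1025/38.63 = 26.5338 min.
Solving the cascade with C₁(0)=C₂(0)=0 gives C₂(t) = C_in[1 − (τ₁ e^(−t/τ₁) − τ₂ e^(−t/τ₂))/(τ₁ − τ₂)].
At t = 24.43: e^(−t/τ₁) = 0.295719, e^(−t/τ₂) = 0.398235.
C₂ = 0.5255·[1 − (20.0518·0.295719 − 26.5338·0.398235)/(-6.48201)] = 0.5255·0.284636 = 0.149576 mg/L.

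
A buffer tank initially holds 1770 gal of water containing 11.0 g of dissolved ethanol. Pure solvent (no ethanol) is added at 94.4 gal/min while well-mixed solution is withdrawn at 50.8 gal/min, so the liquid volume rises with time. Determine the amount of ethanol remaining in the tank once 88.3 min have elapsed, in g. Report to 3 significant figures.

Total volume: dV/dt = Q_in − Q_out = 43.600 gal/min, so V(t) = 1770 + 43.600 t and V(88.3) = 5619.9 gal.
Solute balance: dm/dt = 0 − Q_out C = −Q_out m/V(t).
Separate: dm/m = −Q_out dt/V(t) ⇒ ln(m/m₀) = −(Q_out/(Q_in−Q_out)) ln(V/V₀).
m = m₀ (V₀/V)^(Q_out/(Q_in−Q_out)) = 11.0 × (1770/5619.9)^(1.1651) = 2.8627 g.

2.86 g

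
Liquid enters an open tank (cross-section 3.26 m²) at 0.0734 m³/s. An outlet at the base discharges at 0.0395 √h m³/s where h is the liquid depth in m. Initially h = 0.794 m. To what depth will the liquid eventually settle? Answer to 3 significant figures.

Mass balance (ρ constant): A dh/dt = Q_in − 0.0395 √h. At steady state dh/dt = 0:
Q_in = 0.0395 √h_ss ⇒ √h_ss = 0.0734/0.0395 = 1.8582.
h_ss = 1.8582² = 3.4530 m. (Since h₀ = 0.794 m < h_ss, the level will rise toward this value.)

3.45 m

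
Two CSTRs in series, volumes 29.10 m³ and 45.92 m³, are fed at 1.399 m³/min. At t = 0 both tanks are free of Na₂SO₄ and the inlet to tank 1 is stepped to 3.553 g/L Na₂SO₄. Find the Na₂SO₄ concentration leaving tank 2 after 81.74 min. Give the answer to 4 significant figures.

Each tank obeys Vᵢ dCᵢ/dt = Q(Cᵢ₋₁ − Cᵢ), so τᵢ = Vᵢ/Q.
τ₁ = 29.10/1.399 = 20.8006 min; τ₂ = 45.92/1.399 = 32.8234 min.
Tank 1: C₁ = C_in(1 − e^(−t/τ₁)). Tank 2 (τ₁ ≠ τ₂): C₂ = C_in[1 − (τ₁ e^(−t/τ₁) − τ₂ e^(−t/τ₂))/(τ₁ − τ₂)].
At t = 81.74: e^(−t/τ₁) = 0.0196496, e^(−t/τ₂) = 0.0828857.
C₂ = 3.553·[1 − (20.8006·0.0196496 − 32.8234·0.0828857)/(-12.0229)] = 3.553·0.807711 = 2.86980 g/L.

2.870 g/L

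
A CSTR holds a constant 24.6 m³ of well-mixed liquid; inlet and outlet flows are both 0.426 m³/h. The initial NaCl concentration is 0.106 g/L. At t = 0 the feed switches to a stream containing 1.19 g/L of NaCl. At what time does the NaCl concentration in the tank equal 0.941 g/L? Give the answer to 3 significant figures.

Species balance: V dC/dt = Q(C_in − C) ⇒ τ = V/Q = 57.746 h.
C(t) = C_in + (C₀ − C_in) e^(−t/τ). Set C = 0.941 and solve for t:
e^(−t/τ) = (C − C_in)/(C₀ − C_in) = (0.941 − 1.19)/(0.106 − 1.19) = 0.22970
t = −τ ln(…) = 57.746 × 1.4710 = 84.943 h.

84.9 h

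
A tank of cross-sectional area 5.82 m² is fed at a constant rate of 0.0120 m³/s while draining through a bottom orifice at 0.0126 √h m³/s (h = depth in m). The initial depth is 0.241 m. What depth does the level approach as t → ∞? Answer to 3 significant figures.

Accumulation of liquid (constant cross-section A): A dh/dt = Q_in − 0.0126 √h. At steady state dh/dt = 0:
Q_in = 0.0126 √h_ss ⇒ √h_ss = 0.0120/0.0126 = 0.95238.
h_ss = 0.95238² = 0.90703 m. (Since h₀ = 0.241 m < h_ss, the level will rise toward this value.)

0.907 m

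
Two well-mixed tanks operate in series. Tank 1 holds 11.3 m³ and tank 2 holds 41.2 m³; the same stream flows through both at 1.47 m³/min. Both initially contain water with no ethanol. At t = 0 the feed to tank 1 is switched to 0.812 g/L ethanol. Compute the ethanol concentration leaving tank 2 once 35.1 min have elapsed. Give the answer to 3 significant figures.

0.495 g/L

Each tank obeys Vᵢ dCᵢ/dt = Q(Cᵢ₋₁ − Cᵢ), so τᵢ = Vᵢ/Q.
τ₁ = 11.3/1.47 = 7.6871 min; τ₂ = 41.2/1.47 = 28.027 min.
Tank 1: C₁ = C_in(1 − e^(−t/τ₁)). Tank 2 (τ₁ ≠ τ₂): C₂ = C_in[1 − (τ₁ e^(−t/τ₁) − τ₂ e^(−t/τ₂))/(τ₁ − τ₂)].
At t = 35.1: e^(−t/τ₁) = 0.010398, e^(−t/τ₂) = 0.28583.
C₂ = 0.812·[1 − (7.6871·0.010398 − 28.027·0.28583)/(-20.340)] = 0.812·0.61008 = 0.49538 g/L.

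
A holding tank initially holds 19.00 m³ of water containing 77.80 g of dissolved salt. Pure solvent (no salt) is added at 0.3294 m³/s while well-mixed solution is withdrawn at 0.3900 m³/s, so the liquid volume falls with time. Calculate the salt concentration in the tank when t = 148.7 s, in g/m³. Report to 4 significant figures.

0.1243 g/m³

Let m(t) be the amount of salt. Volume: V(t) = V₀ + (Q_in − Q_out) t = 19.00 − 0.0606000 t; V(148.7) = 9.98878 m³.
Species balance (pure solvent in): dm/dt = −Q_out · m/V(t).
dm/m = −Q_out dt/(V₀ − 0.0606000 t); integrating gives ln(m/m₀) = −(Q_out/(Q_in−Q_out)) ln(V/V₀).
m = m₀ (V₀/V)^(Q_out/(Q_in−Q_out)) = 77.80 × (19.00/9.98878)^(-6.43564) = 1.24132 g.
C = m/V = 1.24132/9.98878 = 0.124271 g/m³.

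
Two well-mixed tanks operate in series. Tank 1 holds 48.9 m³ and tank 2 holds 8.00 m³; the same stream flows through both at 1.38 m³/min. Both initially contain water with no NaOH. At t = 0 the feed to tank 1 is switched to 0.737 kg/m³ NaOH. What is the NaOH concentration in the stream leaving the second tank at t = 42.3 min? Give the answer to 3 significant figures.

0.470 kg/m³

Time constants: τᵢ = Vᵢ/Q for each well-mixed tank.
τ₁ = 48.9/1.38 = 35.435 min; τ₂ = 8.00/1.38 = 5.7971 min.
Tank 1: C₁ = C_in(1 − e^(−t/τ₁)). Tank 2 (τ₁ ≠ τ₂): C₂ = C_in[1 − (τ₁ e^(−t/τ₁) − τ₂ e^(−t/τ₂))/(τ₁ − τ₂)].
At t = 42.3: e^(−t/τ₁) = 0.30308, e^(−t/τ₂) = 0.00067774.
C₂ = 0.737·[1 − (35.435·0.30308 − 5.7971·0.00067774)/(29.638)] = 0.737·0.63776 = 0.47003 kg/m³.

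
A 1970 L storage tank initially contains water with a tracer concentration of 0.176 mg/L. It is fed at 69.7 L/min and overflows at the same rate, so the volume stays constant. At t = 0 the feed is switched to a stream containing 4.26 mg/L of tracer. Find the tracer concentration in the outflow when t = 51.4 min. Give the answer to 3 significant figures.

3.60 mg/L

Mass balance on the solute (V constant): V dC/dt = Q(C_in − C).
Time constant τ = V/Q = 1970/69.7 = 28.264 min.
C approaches C_in exponentially: C(t) = C_in + (C₀ − C_in) e^(−t/τ).
C(51.4) = 4.26 + (0.176 − 4.26)·e^(−51.4/28.264) = 4.26 + (-4.0840)·0.16226 = 3.5973 mg/L.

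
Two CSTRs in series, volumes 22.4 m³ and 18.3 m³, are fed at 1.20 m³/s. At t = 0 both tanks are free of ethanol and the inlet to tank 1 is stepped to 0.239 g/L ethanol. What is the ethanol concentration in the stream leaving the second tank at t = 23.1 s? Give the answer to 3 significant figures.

Time constants: τᵢ = Vᵢ/Q for each well-mixed tank.
τ₁ = 22.4/1.20 = 18.667 s; τ₂ = 18.3/1.20 = 15.250 s.
Solving the cascade with C₁(0)=C₂(0)=0 gives C₂(t) = C_in[1 − (τ₁ e^(−t/τ₁) − τ₂ e^(−t/τ₂))/(τ₁ − τ₂)].
At t = 23.1: e^(−t/τ₁) = 0.29011, e^(−t/τ₂) = 0.21986.
C₂ = 0.239·[1 − (18.667·0.29011 − 15.250·0.21986)/(3.4167)] = 0.239·0.39635 = 0.094728 g/L.

0.0947 g/L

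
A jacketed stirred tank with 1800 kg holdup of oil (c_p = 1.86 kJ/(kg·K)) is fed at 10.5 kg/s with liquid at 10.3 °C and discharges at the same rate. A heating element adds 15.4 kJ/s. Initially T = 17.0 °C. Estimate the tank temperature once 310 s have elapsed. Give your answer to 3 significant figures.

M c_p dT/dt = ṁ c_p (T_in − T) + Q̇.
Rearrange: dT/dt = (T_ss − T)/τ with τ = M/ṁ = 171.43 s and T_ss = T_in + Q̇/(ṁ c_p) = 11.089 °C.
This is linear first-order; T(t) = T_ss + (T₀ − T_ss) e^(−t/τ).
T(310) = 11.089 + (5.9115)·e^(−310/171.43) = 11.089 + (5.9115)·0.16393 = 12.058 °C.

12.1 °C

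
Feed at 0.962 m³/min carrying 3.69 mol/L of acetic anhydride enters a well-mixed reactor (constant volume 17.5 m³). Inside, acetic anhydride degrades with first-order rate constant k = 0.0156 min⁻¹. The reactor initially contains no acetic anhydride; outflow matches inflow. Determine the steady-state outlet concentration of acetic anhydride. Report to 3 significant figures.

V dC/dt = Q(C_in − C) − k V C.
At steady state: 0 = Q C_in − (Q + kV) C_ss, so C_ss = Q C_in/(Q + kV).
C_ss = 0.962·3.69/(0.962 + 0.0156·17.5) = 3.5498/1.2350 = 2.8743 mol/L.

2.87 mol/L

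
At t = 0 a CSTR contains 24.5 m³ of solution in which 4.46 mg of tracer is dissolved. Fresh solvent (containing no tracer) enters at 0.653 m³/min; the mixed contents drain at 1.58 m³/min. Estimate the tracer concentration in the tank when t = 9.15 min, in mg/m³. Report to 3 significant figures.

0.135 mg/m³

Total volume: dV/dt = Q_in − Q_out = -0.92700 m³/min, so V(t) = 24.5 − 0.92700 t and V(9.15) = 16.018 m³.
Solute balance: dm/dt = 0 − Q_out C = −Q_out m/V(t).
dm/m = −Q_out dt/(V₀ − 0.92700 t); integrating gives ln(m/m₀) = −(Q_out/(Q_in−Q_out)) ln(V/V₀).
m = m₀ (V₀/V)^(Q_out/(Q_in−Q_out)) = 4.46 × (24.5/16.018)^(-1.7044) = 2.1616 mg.
C = m/V = 2.1616/16.018 = 0.13495 mg/m³.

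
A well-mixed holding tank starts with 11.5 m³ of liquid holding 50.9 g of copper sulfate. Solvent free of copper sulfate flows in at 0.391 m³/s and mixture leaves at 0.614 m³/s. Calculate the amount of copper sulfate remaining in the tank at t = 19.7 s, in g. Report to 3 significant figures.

13.5 g

Let m(t) be the amount of copper sulfate. Volume: V(t) = V₀ + (Q_in − Q_out) t = 11.5 − 0.22300 t; V(19.7) = 7.1069 m³.
Species balance (pure solvent in): dm/dt = −Q_out · m/V(t).
Separate: dm/m = −Q_out dt/V(t) ⇒ ln(m/m₀) = −(Q_out/(Q_in−Q_out)) ln(V/V₀).
m = m₀ (V₀/V)^(Q_out/(Q_in−Q_out)) = 50.9 × (11.5/7.1069)^(-2.7534) = 13.527 g.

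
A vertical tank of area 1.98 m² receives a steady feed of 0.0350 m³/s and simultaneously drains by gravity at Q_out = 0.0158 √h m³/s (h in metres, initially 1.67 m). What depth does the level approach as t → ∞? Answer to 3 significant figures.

Level balance: A dh/dt = 0.0350 − 0.0158 √h. Setting dh/dt = 0:
Q_in = 0.0158 √h_ss ⇒ √h_ss = 0.0350/0.0158 = 2.2152.
h_ss = 2.2152² = 4.9071 m. (Since h₀ = 1.67 m < h_ss, the level will rise toward this value.)

4.91 m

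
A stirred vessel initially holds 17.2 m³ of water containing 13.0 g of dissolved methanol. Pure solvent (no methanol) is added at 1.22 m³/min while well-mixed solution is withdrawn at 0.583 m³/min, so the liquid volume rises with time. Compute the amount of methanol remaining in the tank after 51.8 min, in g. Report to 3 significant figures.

4.88 g

Total volume: dV/dt = Q_in − Q_out = 0.63700 m³/min, so V(t) = 17.2 + 0.63700 t and V(51.8) = 50.197 m³.
Solute balance: dm/dt = 0 − Q_out C = −Q_out m/V(t).
dm/m = −Q_out dt/(V₀ + 0.63700 t); integrating gives ln(m/m₀) = −(Q_out/(Q_in−Q_out)) ln(V/V₀).
m = m₀ (V₀/V)^(Q_out/(Q_in−Q_out)) = 13.0 × (17.2/50.197)^(0.91523) = 4.8779 g.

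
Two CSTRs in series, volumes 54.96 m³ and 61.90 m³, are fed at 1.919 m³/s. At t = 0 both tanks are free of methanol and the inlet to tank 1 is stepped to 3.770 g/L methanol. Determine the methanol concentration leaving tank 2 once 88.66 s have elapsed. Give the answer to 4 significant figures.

2.968 g/L

Time constants: τᵢ = Vᵢ/Q for each well-mixed tank.
τ₁ = 54.96/1.919 = 28.6399 s; τ₂ = 61.90/1.919 = 32.2564 s.
Solving the cascade with C₁(0)=C₂(0)=0 gives C₂(t) = C_in[1 − (τ₁ e^(−t/τ₁) − τ₂ e^(−t/τ₂))/(τ₁ − τ₂)].
At t = 88.66: e^(−t/τ₁) = 0.0452443, e^(−t/τ₂) = 0.0640172.
C₂ = 3.770·[1 − (28.6399·0.0452443 − 32.2564·0.0640172)/(-3.61647)] = 3.770·0.787314 = 2.96817 g/L.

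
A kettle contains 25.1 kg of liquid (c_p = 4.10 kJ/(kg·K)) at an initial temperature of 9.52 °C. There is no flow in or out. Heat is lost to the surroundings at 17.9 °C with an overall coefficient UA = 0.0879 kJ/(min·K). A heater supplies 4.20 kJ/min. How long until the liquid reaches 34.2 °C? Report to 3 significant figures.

678 min

Lumped-capacitance energy balance: M c_p dT/dt = UA(T_amb − T) + Q̇.
τ = M c_p/UA = 1170.8 min; T_ss = T_amb + Q̇/UA = 17.9 + 4.20/0.0879 = 65.682 °C.
T(t) = T_ss + (T₀ − T_ss)e^(−t/τ); set T = 34.2:
t = −τ ln[(T − T_ss)/(T₀ − T_ss)] = −1170.8 · ln(0.56055) = 677.67 min.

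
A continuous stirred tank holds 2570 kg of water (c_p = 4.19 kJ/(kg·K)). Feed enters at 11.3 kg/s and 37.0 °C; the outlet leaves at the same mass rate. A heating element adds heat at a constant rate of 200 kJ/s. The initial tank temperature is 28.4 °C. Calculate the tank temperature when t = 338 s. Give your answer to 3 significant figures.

Heat balance on the well-mixed liquid: M c_p dT/dt = ṁ c_p (T_in − T) + 200.
τ = M/ṁ = 227.43 s; T_ss = T_in + Q̇/(ṁ c_p) = 37.0 + 200/(11.3·4.19) = 41.224 °C.
Integrating: T(t) = T_ss + (T₀ − T_ss) e^(−t/τ).
T(338) = 41.224 + (-12.824)·e^(−338/227.43) = 41.224 + (-12.824)·0.22624 = 38.323 °C.

38.3 °C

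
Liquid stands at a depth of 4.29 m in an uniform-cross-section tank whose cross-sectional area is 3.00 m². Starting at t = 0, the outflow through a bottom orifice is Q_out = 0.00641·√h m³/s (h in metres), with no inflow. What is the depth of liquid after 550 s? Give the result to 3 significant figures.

2.20 m

A dh/dt = −Q_out = −0.00641 √h.
∫ h^(−1/2) dh = −(0.00641/A) ∫ dt, giving 2√h = 2√h₀ − (0.00641/A) t.
√h = √4.29 − 0.00641·550/(2·3.00) = 2.0712 − 0.58758 = 1.4836.
h = 1.4836² = 2.2012 m.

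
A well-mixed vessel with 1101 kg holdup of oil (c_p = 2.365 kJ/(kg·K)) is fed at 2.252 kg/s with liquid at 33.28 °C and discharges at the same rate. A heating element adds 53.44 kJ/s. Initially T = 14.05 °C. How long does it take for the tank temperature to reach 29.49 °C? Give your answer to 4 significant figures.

366.7 s

Heat balance on the well-mixed liquid: M c_p dT/dt = ṁ c_p (T_in − T) + 53.44.
τ = M/ṁ = 488.899 s; T_ss = T_in + Q̇/(ṁ c_p) = 43.3138 °C.
T(t) = T_ss + (T₀ − T_ss) e^(−t/τ). Set T = 29.49:
e^(−t/τ) = (29.49 − 43.3138)/(14.05 − 43.3138) = 0.472386
t = −488.899 · ln(0.472386) = 366.654 s.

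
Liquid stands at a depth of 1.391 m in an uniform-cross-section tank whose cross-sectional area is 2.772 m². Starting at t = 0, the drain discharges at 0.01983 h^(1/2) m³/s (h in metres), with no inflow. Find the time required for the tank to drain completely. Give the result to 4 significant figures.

Unsteady balance on liquid volume: A dh/dt = −0.01983 √h.
∫ h^(−1/2) dh = −(0.01983/A) ∫ dt, giving 2√h = 2√h₀ − (0.01983/A) t.
Set h = 0: 2√h₀ = (0.01983/A) t_empty ⇒ t_empty = 2A√h₀/0.01983.
t_empty = 2·2.772·√1.391/0.01983 = 5.54400·1.17941/0.01983 = 329.734 s.

329.7 s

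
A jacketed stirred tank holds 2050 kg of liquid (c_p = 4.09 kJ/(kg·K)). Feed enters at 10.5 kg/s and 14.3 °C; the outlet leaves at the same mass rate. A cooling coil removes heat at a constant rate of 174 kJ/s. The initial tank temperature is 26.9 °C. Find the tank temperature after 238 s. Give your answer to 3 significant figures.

15.2 °C

M c_p dT/dt = ṁ c_p (T_in − T) − Q̇.
Rearrange: dT/dt = (T_ss − T)/τ with τ = M/ṁ = 195.24 s and T_ss = T_in − Q̇/(ṁ c_p) = 10.248 °C.
This is linear first-order; T(t) = T_ss + (T₀ − T_ss) e^(−t/τ).
T(238) = 10.248 + (16.652)·e^(−238/195.24) = 10.248 + (16.652)·0.29552 = 15.169 °C.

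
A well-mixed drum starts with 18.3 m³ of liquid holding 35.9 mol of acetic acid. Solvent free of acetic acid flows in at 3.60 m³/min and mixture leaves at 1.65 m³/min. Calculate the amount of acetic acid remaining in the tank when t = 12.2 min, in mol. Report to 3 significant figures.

17.7 mol

Let m(t) be the amount of acetic acid. Volume: V(t) = V₀ + (Q_in − Q_out) t = 18.3 + 1.9500 t; V(12.2) = 42.090 m³.
Solute balance: dm/dt = 0 − Q_out C = −Q_out m/V(t).
Separate: dm/m = −Q_out dt/V(t) ⇒ ln(m/m₀) = −(Q_out/(Q_in−Q_out)) ln(V/V₀).
m = m₀ (V₀/V)^(Q_out/(Q_in−Q_out)) = 35.9 × (18.3/42.090)^(0.84615) = 17.743 mol.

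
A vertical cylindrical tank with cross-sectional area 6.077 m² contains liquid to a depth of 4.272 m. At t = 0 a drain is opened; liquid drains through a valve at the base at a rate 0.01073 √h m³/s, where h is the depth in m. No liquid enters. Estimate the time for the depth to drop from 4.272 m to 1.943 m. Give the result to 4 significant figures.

With no inflow, A dh/dt = −0.01073 √h.
∫ h^(−1/2) dh = −(0.01073/A) ∫ dt, giving 2√h = 2√h₀ − (0.01073/A) t.
t = 2A(√h₀ − √h)/0.01073 = 2·6.077·(√4.272 − √1.943)/0.01073
  = 12.1540 × (2.06688 − 1.39392) / 0.01073 = 762.277 s.

762.3 s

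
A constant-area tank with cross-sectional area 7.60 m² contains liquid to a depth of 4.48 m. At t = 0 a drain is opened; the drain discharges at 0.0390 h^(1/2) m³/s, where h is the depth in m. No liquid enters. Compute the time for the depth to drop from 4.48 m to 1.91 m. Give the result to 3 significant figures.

286 s

With no inflow, A dh/dt = −0.0390 √h.
This is separable: 2 d(√h)/dt = −0.0390/A, so √h = √h₀ − (0.0390/(2A)) t.
t = 2A(√h₀ − √h)/0.0390 = 2·7.60·(√4.48 − √1.91)/0.0390
  = 15.200 × (2.1166 − 1.3820) / 0.0390 = 286.30 s.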